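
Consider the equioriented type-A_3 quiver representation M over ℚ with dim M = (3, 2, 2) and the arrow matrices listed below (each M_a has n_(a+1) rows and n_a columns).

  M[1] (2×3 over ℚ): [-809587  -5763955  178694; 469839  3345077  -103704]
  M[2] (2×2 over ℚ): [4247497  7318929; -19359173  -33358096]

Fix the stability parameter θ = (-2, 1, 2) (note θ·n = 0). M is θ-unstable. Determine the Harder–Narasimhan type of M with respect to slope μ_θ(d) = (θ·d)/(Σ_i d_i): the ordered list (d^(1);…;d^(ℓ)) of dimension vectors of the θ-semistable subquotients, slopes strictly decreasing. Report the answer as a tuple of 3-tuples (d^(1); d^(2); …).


Interval decomposition of M: I[1,1], I[1,3]^2.
HN type (ℓ=3): μ^(1)=2; μ^(2)=1; μ^(3)=-2

((0, 0, 2); (0, 2, 0); (3, 0, 0))


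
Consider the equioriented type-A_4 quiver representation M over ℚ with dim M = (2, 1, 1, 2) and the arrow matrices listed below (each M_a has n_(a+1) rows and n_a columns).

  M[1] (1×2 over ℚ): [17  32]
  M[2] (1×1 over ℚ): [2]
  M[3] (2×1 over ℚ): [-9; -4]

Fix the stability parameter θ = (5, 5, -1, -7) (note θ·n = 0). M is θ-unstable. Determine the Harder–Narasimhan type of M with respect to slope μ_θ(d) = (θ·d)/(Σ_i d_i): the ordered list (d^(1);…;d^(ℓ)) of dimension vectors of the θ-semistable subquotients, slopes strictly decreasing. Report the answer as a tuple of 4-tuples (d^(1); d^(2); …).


Interval decomposition of M: I[1,1], I[1,4], I[4,4].
HN type (ℓ=3): μ^(1)=5; μ^(2)=1/2; μ^(3)=-7

((1, 0, 0, 0); (1, 1, 1, 1); (0, 0, 0, 1))


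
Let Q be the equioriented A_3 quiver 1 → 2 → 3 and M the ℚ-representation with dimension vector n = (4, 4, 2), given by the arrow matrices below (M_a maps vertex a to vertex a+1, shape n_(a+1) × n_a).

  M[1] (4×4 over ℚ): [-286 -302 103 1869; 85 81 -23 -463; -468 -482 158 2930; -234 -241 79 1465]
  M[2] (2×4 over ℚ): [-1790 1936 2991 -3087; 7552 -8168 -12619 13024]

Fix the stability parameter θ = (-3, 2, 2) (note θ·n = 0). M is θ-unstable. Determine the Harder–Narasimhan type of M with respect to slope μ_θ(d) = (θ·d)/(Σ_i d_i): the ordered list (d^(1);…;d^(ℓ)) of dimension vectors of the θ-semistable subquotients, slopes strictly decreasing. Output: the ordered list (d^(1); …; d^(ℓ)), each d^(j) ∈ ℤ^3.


Interval decomposition of M: I[1,1], I[1,2], I[1,3]^2, I[2,2].
HN type (ℓ=2): μ^(1)=2; μ^(2)=-3

((0, 4, 2); (4, 0, 0))


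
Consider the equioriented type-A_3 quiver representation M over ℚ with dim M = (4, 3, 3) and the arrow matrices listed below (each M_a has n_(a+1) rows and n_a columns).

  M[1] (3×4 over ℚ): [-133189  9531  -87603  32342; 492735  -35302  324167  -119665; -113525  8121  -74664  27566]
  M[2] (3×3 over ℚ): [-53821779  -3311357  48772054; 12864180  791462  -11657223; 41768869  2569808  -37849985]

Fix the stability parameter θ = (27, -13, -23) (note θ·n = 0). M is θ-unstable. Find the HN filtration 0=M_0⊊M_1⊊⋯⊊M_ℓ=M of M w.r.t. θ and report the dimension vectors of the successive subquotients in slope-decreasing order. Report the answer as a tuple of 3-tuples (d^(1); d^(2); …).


Via rank(M_{q-1}∘⋯∘M_p): M ≅ I[1,1], I[1,3]^3.
μ_θ-semistable layers: μ^(1)=27; μ^(2)=-3

((1, 0, 0); (3, 3, 3))


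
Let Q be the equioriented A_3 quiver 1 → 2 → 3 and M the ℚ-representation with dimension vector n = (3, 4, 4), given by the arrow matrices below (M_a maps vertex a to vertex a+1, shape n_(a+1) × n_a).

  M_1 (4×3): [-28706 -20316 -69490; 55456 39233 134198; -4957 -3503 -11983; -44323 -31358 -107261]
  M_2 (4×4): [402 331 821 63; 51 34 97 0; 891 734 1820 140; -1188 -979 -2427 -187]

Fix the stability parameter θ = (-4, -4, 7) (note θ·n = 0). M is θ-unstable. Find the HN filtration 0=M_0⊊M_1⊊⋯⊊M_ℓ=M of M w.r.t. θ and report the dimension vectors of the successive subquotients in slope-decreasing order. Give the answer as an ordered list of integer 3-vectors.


Via rank(M_{q-1}∘⋯∘M_p): M ≅ I[1,2], I[1,3]^2, I[2,3], I[3,3].
μ_θ-semistable layers: μ^(1)=7; μ^(2)=-4

((0, 0, 4); (3, 4, 0))


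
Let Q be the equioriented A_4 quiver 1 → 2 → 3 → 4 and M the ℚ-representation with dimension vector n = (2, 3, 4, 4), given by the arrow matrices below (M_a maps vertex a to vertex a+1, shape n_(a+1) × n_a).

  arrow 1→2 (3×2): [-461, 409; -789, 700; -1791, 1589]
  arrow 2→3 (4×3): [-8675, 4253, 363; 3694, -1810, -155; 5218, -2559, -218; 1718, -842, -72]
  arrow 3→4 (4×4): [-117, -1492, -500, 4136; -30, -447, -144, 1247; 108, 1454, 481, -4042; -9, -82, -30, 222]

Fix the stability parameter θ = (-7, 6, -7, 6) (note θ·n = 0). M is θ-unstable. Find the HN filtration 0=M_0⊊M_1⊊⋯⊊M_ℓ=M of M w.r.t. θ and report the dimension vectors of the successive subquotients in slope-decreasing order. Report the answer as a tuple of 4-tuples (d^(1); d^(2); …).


Via rank(M_{q-1}∘⋯∘M_p): M ≅ I[1,4]^2, I[2,4], I[3,3], I[4,4].
μ_θ-semistable layers: μ^(1)=6; μ^(2)=-1/2; μ^(3)=-7

((0, 0, 0, 4); (0, 3, 3, 0); (2, 0, 1, 0))


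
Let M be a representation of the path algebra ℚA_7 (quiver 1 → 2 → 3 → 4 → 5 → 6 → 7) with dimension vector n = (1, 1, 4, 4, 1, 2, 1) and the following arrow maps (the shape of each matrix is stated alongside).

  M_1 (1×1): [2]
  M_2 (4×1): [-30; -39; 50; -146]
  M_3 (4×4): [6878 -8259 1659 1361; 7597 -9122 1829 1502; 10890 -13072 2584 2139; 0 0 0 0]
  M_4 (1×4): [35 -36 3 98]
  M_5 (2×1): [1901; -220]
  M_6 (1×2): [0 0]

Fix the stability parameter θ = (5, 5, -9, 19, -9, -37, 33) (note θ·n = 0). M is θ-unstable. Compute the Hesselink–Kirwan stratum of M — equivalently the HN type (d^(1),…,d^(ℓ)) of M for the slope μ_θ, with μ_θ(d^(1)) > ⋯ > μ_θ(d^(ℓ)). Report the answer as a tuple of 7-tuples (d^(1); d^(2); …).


Interval decomposition of M: I[1,6], I[3,3], I[3,4]^2, I[4,4], I[6,6], I[7,7].
HN type (ℓ=5): μ^(1)=33; μ^(2)=19; μ^(3)=-13/3; μ^(4)=-9; μ^(5)=-37

((0, 0, 0, 0, 0, 0, 1); (0, 0, 0, 3, 0, 0, 0); (1, 1, 1, 1, 1, 1, 0); (0, 0, 3, 0, 0, 0, 0); (0, 0, 0, 0, 0, 1, 0))


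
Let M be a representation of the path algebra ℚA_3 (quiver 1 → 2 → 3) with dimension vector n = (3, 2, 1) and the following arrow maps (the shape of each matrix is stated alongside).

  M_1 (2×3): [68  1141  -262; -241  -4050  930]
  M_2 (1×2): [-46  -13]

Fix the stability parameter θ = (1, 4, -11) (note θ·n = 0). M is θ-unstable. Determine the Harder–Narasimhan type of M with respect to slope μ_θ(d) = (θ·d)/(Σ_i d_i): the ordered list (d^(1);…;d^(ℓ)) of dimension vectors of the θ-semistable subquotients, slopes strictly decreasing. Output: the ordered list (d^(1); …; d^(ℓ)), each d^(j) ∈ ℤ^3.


Barcode: M ≅ I[1,1], I[1,2], I[1,3]. HN layers by μ_θ (3 steps, strictly decreasing):
  μ^(1)=4; μ^(2)=1; μ^(3)=-2

((0, 1, 0); (2, 0, 0); (1, 1, 1))


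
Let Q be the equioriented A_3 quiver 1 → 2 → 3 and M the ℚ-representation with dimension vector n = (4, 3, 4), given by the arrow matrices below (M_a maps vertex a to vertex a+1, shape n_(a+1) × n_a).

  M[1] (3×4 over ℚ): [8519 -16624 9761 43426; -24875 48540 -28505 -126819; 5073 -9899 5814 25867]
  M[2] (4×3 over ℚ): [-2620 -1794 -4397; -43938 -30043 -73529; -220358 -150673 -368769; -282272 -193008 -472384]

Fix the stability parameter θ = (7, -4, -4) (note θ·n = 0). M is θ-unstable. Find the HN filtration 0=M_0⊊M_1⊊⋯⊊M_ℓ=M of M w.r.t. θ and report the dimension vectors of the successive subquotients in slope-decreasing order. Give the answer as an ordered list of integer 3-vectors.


Interval decomposition of M: I[1,1], I[1,2], I[1,3]^2, I[3,3]^2.
HN type (ℓ=4): μ^(1)=7; μ^(2)=3/2; μ^(3)=-1/3; μ^(4)=-4

((1, 0, 0); (1, 1, 0); (2, 2, 2); (0, 0, 2))


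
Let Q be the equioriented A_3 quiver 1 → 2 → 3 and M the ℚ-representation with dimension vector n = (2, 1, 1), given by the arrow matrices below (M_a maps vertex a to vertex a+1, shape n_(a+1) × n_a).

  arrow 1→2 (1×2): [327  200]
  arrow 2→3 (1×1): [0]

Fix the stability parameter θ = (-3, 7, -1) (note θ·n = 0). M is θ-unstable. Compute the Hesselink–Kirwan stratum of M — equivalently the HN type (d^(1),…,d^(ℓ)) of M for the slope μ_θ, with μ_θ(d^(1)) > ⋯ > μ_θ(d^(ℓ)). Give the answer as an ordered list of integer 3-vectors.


Interval decomposition of M: I[1,1], I[1,2], I[3,3].
HN type (ℓ=3): μ^(1)=7; μ^(2)=-1; μ^(3)=-3

((0, 1, 0); (0, 0, 1); (2, 0, 0))


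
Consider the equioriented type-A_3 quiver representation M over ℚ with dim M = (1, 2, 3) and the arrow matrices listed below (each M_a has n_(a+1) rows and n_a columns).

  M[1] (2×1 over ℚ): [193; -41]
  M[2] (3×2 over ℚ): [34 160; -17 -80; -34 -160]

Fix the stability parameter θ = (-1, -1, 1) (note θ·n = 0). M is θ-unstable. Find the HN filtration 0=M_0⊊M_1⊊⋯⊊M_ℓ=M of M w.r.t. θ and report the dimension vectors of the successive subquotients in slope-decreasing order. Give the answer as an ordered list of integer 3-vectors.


Via rank(M_{q-1}∘⋯∘M_p): M ≅ I[1,3], I[2,2], I[3,3]^2.
μ_θ-semistable layers: μ^(1)=1; μ^(2)=-1

((0, 0, 3); (1, 2, 0))


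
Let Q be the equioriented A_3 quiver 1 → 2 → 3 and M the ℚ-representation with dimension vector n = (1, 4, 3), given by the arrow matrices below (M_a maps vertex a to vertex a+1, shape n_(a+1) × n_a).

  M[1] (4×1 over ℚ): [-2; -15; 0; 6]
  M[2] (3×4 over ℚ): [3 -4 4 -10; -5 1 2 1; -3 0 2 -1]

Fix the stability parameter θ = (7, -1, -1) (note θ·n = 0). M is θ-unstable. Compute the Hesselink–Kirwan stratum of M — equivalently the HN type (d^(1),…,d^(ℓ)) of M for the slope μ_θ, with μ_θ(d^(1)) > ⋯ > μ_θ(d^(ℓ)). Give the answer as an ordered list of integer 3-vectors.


Interval decomposition of M: I[1,3], I[2,2], I[2,3]^2.
HN type (ℓ=2): μ^(1)=5/3; μ^(2)=-1

((1, 1, 1); (0, 3, 2))


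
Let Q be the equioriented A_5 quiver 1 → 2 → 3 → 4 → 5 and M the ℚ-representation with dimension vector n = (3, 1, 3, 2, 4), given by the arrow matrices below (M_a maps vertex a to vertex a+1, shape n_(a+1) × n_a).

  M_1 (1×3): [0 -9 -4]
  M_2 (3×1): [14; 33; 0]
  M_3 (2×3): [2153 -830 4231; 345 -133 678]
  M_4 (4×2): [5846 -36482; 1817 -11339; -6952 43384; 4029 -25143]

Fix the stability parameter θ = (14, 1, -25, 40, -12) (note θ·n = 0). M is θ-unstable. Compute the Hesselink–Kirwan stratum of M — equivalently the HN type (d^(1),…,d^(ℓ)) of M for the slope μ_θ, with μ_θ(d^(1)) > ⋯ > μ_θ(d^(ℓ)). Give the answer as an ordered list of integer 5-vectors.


Via rank(M_{q-1}∘⋯∘M_p): M ≅ I[1,1]^2, I[1,5], I[3,3], I[3,4], I[5,5]^3.
μ_θ-semistable layers: μ^(1)=40; μ^(2)=14; μ^(3)=-10/3; μ^(4)=-12; μ^(5)=-25

((0, 0, 0, 1, 0); (2, 0, 0, 1, 1); (1, 1, 1, 0, 0); (0, 0, 0, 0, 3); (0, 0, 2, 0, 0))


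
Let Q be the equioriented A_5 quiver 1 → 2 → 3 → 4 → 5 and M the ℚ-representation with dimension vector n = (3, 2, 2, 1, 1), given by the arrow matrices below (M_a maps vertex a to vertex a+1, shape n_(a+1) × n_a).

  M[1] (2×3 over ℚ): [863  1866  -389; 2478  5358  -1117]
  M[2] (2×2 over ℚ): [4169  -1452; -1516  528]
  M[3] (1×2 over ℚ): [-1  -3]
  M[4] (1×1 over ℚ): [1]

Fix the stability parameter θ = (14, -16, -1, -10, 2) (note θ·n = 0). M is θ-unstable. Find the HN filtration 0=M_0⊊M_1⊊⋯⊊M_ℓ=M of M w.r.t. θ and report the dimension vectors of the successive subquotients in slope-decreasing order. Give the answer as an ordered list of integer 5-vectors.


Interval decomposition of M: I[1,1], I[1,2], I[1,5], I[3,3].
HN type (ℓ=4): μ^(1)=14; μ^(2)=2; μ^(3)=-1; μ^(4)=-13/4

((1, 0, 0, 0, 0); (0, 0, 0, 0, 1); (1, 1, 1, 0, 0); (1, 1, 1, 1, 0))


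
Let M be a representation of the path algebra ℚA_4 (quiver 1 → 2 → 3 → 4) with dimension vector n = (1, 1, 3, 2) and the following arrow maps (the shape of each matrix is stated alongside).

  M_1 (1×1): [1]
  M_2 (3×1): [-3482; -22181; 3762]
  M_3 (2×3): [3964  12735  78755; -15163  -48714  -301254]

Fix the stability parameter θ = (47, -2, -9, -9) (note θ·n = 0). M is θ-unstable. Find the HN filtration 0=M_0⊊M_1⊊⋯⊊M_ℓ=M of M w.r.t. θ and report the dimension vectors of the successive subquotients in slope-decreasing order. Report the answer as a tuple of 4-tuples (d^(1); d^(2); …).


Via rank(M_{q-1}∘⋯∘M_p): M ≅ I[1,4], I[3,3], I[3,4].
μ_θ-semistable layers: μ^(1)=27/4; μ^(2)=-9

((1, 1, 1, 1); (0, 0, 2, 1))


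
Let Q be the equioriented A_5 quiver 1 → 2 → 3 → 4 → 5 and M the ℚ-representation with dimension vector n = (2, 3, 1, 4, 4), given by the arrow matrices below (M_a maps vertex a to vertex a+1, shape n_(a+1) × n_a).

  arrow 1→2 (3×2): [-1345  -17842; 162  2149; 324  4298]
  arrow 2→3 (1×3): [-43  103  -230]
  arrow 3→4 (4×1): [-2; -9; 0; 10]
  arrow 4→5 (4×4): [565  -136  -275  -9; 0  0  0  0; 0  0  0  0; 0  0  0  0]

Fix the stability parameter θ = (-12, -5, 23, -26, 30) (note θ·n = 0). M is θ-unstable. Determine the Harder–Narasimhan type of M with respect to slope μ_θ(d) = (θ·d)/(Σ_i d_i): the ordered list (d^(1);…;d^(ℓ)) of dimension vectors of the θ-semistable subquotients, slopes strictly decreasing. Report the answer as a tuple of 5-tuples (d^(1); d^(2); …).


Interval decomposition of M: I[1,2], I[1,5], I[2,2], I[4,4]^3, I[5,5]^3.
HN type (ℓ=5): μ^(1)=30; μ^(2)=-3/2; μ^(3)=-5; μ^(4)=-12; μ^(5)=-26

((0, 0, 0, 0, 4); (0, 0, 1, 1, 0); (0, 3, 0, 0, 0); (2, 0, 0, 0, 0); (0, 0, 0, 3, 0))


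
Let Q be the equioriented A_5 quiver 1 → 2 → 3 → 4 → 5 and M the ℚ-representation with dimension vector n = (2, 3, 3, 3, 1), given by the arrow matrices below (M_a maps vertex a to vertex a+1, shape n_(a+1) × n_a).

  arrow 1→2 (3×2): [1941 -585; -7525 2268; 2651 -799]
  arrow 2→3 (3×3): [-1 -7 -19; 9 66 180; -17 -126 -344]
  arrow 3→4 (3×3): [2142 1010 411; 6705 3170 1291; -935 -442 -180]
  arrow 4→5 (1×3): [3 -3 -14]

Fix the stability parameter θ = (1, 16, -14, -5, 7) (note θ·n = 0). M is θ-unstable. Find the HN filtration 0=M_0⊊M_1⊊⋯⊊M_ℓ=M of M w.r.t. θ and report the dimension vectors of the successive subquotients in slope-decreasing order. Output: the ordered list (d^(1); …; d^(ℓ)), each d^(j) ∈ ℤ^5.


Barcode: M ≅ I[1,4], I[1,5], I[2,2], I[3,4]. HN layers by μ_θ (5 steps, strictly decreasing):
  μ^(1)=16; μ^(2)=7; μ^(3)=-1/2; μ^(4)=-5; μ^(5)=-14

((0, 1, 0, 0, 0); (0, 0, 0, 0, 1); (2, 2, 2, 2, 0); (0, 0, 0, 1, 0); (0, 0, 1, 0, 0))


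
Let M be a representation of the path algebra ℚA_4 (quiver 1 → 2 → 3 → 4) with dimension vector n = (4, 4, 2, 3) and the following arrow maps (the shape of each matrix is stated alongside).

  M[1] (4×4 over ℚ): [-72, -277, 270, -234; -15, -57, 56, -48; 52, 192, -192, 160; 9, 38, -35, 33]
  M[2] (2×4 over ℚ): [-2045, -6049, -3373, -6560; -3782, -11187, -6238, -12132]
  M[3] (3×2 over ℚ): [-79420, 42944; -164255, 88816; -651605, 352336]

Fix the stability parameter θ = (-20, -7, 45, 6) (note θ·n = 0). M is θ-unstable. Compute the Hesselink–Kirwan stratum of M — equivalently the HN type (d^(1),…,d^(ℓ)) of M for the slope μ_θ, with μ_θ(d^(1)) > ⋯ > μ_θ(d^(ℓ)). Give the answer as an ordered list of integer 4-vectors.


Interval decomposition of M: I[1,1], I[1,2], I[1,3], I[1,4], I[2,2], I[4,4]^2.
HN type (ℓ=5): μ^(1)=45; μ^(2)=51/2; μ^(3)=6; μ^(4)=-7; μ^(5)=-20

((0, 0, 1, 0); (0, 0, 1, 1); (0, 0, 0, 2); (0, 4, 0, 0); (4, 0, 0, 0))


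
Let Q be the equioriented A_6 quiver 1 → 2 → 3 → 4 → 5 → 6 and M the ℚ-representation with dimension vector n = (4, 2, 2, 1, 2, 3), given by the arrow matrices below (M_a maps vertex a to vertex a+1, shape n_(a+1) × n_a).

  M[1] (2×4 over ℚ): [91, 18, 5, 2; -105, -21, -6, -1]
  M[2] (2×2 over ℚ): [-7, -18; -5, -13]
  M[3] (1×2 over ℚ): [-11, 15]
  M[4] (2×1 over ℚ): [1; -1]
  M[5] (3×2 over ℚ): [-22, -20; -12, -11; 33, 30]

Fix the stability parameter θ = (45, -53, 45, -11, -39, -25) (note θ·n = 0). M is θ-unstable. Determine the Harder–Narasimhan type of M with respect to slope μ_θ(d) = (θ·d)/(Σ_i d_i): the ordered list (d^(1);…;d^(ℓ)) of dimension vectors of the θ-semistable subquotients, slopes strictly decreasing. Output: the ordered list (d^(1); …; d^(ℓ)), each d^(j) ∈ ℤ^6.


Via rank(M_{q-1}∘⋯∘M_p): M ≅ I[1,1]^2, I[1,3], I[1,6], I[5,6], I[6,6].
μ_θ-semistable layers: μ^(1)=45; μ^(2)=-4; μ^(3)=-19/3; μ^(4)=-25; μ^(5)=-39

((2, 0, 1, 0, 0, 0); (1, 1, 0, 0, 0, 0); (1, 1, 1, 1, 1, 1); (0, 0, 0, 0, 0, 2); (0, 0, 0, 0, 1, 0))


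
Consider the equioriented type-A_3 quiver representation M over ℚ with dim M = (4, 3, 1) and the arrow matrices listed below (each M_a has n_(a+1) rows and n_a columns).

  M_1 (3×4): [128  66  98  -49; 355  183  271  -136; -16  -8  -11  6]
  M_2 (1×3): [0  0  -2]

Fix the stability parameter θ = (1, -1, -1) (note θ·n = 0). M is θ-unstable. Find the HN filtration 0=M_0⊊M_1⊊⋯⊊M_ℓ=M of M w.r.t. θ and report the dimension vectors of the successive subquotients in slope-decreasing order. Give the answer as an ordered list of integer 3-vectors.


Barcode: M ≅ I[1,1], I[1,2]^2, I[1,3]. HN layers by μ_θ (3 steps, strictly decreasing):
  μ^(1)=1; μ^(2)=0; μ^(3)=-1/3

((1, 0, 0); (2, 2, 0); (1, 1, 1))


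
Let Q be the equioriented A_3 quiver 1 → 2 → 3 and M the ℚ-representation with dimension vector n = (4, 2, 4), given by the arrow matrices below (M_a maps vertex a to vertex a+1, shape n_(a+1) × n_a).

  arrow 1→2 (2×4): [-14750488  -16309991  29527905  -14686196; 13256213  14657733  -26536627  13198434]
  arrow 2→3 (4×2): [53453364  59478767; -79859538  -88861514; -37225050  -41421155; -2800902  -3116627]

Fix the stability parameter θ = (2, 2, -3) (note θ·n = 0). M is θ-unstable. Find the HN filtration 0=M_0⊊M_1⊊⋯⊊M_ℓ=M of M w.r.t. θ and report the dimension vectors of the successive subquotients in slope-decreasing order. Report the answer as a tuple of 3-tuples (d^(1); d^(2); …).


Interval decomposition of M: I[1,1]^2, I[1,3]^2, I[3,3]^2.
HN type (ℓ=3): μ^(1)=2; μ^(2)=1/3; μ^(3)=-3

((2, 0, 0); (2, 2, 2); (0, 0, 2))


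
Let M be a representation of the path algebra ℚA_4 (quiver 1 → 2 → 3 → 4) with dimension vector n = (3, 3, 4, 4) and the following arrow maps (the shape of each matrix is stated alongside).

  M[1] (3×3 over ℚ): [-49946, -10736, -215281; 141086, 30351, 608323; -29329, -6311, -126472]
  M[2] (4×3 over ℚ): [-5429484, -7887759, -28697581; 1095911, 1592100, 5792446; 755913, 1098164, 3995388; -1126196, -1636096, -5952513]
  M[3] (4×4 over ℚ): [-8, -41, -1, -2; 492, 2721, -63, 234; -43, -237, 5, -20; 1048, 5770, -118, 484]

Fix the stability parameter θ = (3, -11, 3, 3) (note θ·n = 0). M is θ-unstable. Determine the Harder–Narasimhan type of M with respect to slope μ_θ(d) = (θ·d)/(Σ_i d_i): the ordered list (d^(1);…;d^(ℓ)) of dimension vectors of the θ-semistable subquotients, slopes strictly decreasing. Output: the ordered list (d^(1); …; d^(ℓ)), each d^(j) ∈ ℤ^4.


Via rank(M_{q-1}∘⋯∘M_p): M ≅ I[1,3]^2, I[1,4], I[3,4], I[4,4]^2.
μ_θ-semistable layers: μ^(1)=3; μ^(2)=-4

((0, 0, 4, 4); (3, 3, 0, 0))


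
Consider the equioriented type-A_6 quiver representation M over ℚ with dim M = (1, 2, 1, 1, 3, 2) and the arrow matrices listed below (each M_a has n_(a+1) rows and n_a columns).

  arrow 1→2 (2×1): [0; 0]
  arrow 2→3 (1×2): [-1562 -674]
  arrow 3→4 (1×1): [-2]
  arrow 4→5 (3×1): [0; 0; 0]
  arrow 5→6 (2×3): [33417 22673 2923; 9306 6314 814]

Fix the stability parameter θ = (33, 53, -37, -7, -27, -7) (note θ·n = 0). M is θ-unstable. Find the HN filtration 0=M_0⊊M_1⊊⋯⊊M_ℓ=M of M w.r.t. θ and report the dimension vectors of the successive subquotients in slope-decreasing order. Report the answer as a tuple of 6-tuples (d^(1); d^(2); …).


Interval decomposition of M: I[1,1], I[2,2], I[2,4], I[5,5]^2, I[5,6], I[6,6].
HN type (ℓ=5): μ^(1)=53; μ^(2)=33; μ^(3)=3; μ^(4)=-7; μ^(5)=-27

((0, 1, 0, 0, 0, 0); (1, 0, 0, 0, 0, 0); (0, 1, 1, 1, 0, 0); (0, 0, 0, 0, 0, 2); (0, 0, 0, 0, 3, 0))


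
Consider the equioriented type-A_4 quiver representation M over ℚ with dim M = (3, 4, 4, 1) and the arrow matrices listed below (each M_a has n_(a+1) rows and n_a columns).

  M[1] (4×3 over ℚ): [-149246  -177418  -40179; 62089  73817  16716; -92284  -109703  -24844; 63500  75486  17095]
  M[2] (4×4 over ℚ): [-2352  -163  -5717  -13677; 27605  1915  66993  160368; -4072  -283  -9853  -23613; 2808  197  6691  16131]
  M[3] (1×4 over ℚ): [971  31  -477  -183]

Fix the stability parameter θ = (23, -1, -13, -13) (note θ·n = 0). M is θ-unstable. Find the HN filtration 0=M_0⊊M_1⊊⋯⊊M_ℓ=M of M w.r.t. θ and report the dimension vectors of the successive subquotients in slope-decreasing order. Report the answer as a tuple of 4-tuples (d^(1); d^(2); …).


Via rank(M_{q-1}∘⋯∘M_p): M ≅ I[1,2]^2, I[1,4], I[2,3], I[3,3]^2.
μ_θ-semistable layers: μ^(1)=11; μ^(2)=-1; μ^(3)=-7; μ^(4)=-13

((2, 2, 0, 0); (1, 1, 1, 1); (0, 1, 1, 0); (0, 0, 2, 0))


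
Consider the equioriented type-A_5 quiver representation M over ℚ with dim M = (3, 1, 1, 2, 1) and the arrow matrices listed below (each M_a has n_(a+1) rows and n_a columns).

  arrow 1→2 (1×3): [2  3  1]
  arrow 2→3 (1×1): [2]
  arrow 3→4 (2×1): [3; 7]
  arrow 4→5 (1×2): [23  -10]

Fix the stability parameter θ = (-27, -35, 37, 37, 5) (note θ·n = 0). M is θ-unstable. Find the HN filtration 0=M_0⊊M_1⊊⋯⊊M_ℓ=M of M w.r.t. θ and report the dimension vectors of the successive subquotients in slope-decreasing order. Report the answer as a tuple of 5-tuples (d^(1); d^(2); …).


Interval decomposition of M: I[1,1]^2, I[1,5], I[4,4].
HN type (ℓ=4): μ^(1)=37; μ^(2)=79/3; μ^(3)=-27; μ^(4)=-31

((0, 0, 0, 1, 0); (0, 0, 1, 1, 1); (2, 0, 0, 0, 0); (1, 1, 0, 0, 0))


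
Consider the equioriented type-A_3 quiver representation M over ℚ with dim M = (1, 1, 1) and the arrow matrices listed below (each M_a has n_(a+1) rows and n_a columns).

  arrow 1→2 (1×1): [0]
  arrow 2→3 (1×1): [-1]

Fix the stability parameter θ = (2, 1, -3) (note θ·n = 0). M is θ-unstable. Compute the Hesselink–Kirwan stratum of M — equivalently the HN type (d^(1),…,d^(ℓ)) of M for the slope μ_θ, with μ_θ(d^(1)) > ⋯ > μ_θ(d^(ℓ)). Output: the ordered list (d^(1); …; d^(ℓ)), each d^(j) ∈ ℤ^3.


Interval decomposition of M: I[1,1], I[2,3].
HN type (ℓ=2): μ^(1)=2; μ^(2)=-1

((1, 0, 0); (0, 1, 1))


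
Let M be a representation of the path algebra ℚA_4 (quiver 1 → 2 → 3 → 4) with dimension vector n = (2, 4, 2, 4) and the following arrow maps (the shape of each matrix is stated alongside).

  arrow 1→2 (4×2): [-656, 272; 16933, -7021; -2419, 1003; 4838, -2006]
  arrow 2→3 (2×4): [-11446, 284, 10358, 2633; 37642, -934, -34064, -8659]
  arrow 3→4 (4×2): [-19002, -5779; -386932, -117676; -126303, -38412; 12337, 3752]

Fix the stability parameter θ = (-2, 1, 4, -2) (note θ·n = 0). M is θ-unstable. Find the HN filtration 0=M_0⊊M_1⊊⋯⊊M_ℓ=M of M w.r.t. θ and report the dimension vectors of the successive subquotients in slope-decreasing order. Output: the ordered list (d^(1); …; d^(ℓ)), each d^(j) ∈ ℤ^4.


Interval decomposition of M: I[1,1], I[1,2], I[2,2], I[2,4]^2, I[4,4]^2.
HN type (ℓ=2): μ^(1)=1; μ^(2)=-2

((0, 4, 2, 2); (2, 0, 0, 2))


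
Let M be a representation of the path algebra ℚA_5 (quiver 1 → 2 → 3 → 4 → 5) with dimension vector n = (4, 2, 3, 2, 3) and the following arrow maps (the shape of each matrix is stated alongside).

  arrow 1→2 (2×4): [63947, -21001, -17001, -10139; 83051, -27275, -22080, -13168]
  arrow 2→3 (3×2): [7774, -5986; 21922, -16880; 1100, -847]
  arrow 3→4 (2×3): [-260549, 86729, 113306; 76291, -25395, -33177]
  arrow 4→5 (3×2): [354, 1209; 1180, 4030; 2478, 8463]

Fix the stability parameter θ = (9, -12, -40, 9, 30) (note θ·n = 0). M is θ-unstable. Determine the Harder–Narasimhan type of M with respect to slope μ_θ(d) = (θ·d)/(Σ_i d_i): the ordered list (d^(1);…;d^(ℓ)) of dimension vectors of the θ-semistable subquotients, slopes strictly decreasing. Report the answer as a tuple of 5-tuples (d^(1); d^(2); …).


Via rank(M_{q-1}∘⋯∘M_p): M ≅ I[1,1]^2, I[1,4], I[1,5], I[3,3], I[5,5]^2.
μ_θ-semistable layers: μ^(1)=30; μ^(2)=9; μ^(3)=-43/3; μ^(4)=-40

((0, 0, 0, 0, 3); (2, 0, 0, 2, 0); (2, 2, 2, 0, 0); (0, 0, 1, 0, 0))


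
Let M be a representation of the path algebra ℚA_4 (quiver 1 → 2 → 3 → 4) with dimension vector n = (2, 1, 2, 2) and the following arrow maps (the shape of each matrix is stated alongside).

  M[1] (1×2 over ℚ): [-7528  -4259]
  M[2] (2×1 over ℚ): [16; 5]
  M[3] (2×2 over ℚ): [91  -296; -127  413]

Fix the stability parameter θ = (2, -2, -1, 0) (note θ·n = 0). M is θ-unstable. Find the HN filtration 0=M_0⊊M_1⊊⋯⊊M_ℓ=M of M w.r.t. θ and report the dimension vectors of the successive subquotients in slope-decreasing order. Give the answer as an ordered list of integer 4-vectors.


Interval decomposition of M: I[1,1], I[1,4], I[3,4].
HN type (ℓ=4): μ^(1)=2; μ^(2)=0; μ^(3)=-1/3; μ^(4)=-1

((1, 0, 0, 0); (0, 0, 0, 2); (1, 1, 1, 0); (0, 0, 1, 0))


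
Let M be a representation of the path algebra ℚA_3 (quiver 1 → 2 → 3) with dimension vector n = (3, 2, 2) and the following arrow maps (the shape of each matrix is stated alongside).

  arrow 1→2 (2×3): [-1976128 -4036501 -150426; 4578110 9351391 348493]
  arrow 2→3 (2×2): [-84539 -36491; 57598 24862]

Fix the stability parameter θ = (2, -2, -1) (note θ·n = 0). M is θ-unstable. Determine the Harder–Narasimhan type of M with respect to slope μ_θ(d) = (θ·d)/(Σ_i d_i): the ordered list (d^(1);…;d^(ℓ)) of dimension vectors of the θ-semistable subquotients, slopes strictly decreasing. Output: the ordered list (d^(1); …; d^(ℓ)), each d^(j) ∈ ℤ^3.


Barcode: M ≅ I[1,1], I[1,2], I[1,3], I[3,3]. HN layers by μ_θ (4 steps, strictly decreasing):
  μ^(1)=2; μ^(2)=0; μ^(3)=-1/3; μ^(4)=-1

((1, 0, 0); (1, 1, 0); (1, 1, 1); (0, 0, 1))


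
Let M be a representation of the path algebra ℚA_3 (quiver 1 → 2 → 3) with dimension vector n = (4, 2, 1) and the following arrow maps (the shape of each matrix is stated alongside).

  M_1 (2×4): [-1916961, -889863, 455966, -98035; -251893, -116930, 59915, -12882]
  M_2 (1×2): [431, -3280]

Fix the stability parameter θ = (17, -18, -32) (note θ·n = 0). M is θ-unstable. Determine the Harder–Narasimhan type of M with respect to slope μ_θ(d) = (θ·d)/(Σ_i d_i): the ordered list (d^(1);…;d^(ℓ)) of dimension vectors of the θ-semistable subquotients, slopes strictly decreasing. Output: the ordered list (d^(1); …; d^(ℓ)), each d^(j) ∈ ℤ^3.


Barcode: M ≅ I[1,1]^2, I[1,2], I[1,3]. HN layers by μ_θ (3 steps, strictly decreasing):
  μ^(1)=17; μ^(2)=-1/2; μ^(3)=-11

((2, 0, 0); (1, 1, 0); (1, 1, 1))


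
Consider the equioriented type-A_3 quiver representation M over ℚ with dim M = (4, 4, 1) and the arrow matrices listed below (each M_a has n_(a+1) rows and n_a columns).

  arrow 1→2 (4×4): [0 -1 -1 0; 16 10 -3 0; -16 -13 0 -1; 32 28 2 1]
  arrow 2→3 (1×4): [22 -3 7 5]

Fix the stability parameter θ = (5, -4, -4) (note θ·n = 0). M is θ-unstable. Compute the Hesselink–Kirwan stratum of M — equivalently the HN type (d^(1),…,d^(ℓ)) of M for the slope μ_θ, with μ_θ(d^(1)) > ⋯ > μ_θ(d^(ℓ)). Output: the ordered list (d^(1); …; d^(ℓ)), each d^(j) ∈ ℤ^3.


Via rank(M_{q-1}∘⋯∘M_p): M ≅ I[1,1], I[1,2]^2, I[1,3], I[2,2].
μ_θ-semistable layers: μ^(1)=5; μ^(2)=1/2; μ^(3)=-1; μ^(4)=-4

((1, 0, 0); (2, 2, 0); (1, 1, 1); (0, 1, 0))


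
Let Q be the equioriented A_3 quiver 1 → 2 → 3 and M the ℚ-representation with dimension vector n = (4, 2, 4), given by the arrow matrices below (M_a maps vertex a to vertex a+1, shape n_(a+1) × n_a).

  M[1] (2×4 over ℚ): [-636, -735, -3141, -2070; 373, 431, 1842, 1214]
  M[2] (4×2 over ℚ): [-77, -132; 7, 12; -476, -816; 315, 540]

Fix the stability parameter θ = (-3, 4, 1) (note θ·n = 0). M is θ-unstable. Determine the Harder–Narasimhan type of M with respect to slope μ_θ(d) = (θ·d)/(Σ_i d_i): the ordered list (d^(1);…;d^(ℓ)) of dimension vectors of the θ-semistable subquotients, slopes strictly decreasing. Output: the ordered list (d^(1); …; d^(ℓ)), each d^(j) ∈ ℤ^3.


Barcode: M ≅ I[1,1]^2, I[1,2], I[1,3], I[3,3]^3. HN layers by μ_θ (4 steps, strictly decreasing):
  μ^(1)=4; μ^(2)=5/2; μ^(3)=1; μ^(4)=-3

((0, 1, 0); (0, 1, 1); (0, 0, 3); (4, 0, 0))


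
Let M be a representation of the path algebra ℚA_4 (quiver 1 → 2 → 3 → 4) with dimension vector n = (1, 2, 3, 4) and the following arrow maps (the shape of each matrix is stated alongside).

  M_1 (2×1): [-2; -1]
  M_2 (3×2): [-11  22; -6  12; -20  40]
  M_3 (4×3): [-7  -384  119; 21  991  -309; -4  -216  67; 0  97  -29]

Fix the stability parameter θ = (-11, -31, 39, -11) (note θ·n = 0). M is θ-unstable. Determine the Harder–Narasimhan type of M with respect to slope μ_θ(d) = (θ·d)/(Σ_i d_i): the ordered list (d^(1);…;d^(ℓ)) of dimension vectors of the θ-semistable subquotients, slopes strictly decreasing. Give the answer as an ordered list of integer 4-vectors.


Via rank(M_{q-1}∘⋯∘M_p): M ≅ I[1,2], I[2,4], I[3,4]^2, I[4,4].
μ_θ-semistable layers: μ^(1)=14; μ^(2)=-11; μ^(3)=-21; μ^(4)=-31

((0, 0, 3, 3); (0, 0, 0, 1); (1, 1, 0, 0); (0, 1, 0, 0))


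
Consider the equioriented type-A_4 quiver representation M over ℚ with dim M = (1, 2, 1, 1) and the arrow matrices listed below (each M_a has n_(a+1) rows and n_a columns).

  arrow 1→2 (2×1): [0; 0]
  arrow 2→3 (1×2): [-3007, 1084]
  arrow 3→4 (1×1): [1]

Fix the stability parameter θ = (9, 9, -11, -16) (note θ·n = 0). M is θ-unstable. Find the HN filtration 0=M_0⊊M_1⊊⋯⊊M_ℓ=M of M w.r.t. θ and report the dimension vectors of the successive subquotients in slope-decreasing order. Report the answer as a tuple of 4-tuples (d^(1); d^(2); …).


Interval decomposition of M: I[1,1], I[2,2], I[2,4].
HN type (ℓ=2): μ^(1)=9; μ^(2)=-6

((1, 1, 0, 0); (0, 1, 1, 1))


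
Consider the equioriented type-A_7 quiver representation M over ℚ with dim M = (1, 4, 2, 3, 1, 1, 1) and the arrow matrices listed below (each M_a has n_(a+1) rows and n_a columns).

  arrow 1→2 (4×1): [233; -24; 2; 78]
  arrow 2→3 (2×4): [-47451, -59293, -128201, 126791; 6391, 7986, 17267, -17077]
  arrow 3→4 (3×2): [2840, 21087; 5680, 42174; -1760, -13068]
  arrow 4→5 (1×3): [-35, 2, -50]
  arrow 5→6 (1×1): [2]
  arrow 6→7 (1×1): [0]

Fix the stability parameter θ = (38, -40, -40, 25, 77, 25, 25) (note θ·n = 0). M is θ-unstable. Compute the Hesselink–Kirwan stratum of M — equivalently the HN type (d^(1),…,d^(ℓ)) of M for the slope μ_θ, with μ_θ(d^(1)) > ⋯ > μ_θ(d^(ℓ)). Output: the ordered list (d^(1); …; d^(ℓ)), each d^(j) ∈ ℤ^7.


Via rank(M_{q-1}∘⋯∘M_p): M ≅ I[1,6], I[2,2]^2, I[2,3], I[4,4]^2, I[7,7].
μ_θ-semistable layers: μ^(1)=51; μ^(2)=25; μ^(3)=-14; μ^(4)=-40

((0, 0, 0, 0, 1, 1, 0); (0, 0, 0, 3, 0, 0, 1); (1, 1, 1, 0, 0, 0, 0); (0, 3, 1, 0, 0, 0, 0))


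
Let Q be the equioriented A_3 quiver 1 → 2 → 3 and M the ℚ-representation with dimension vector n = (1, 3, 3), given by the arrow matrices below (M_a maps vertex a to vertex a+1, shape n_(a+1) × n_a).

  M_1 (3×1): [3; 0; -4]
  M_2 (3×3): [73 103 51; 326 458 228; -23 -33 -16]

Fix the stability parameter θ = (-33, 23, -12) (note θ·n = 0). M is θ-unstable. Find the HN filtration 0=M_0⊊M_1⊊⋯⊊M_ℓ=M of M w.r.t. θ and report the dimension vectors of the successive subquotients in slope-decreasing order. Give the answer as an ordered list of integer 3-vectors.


Interval decomposition of M: I[1,3], I[2,2], I[2,3], I[3,3].
HN type (ℓ=4): μ^(1)=23; μ^(2)=11/2; μ^(3)=-12; μ^(4)=-33

((0, 1, 0); (0, 2, 2); (0, 0, 1); (1, 0, 0))


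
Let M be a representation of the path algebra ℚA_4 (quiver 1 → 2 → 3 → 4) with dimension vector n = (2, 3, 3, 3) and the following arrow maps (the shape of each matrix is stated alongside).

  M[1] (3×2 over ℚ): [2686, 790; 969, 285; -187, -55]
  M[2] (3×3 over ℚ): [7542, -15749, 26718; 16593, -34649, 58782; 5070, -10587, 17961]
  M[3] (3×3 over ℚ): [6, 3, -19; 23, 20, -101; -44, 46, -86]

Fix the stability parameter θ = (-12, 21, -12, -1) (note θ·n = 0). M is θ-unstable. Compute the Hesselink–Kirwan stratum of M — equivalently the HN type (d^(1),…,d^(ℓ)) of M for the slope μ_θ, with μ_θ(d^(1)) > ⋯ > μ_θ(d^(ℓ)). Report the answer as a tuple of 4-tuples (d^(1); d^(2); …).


Via rank(M_{q-1}∘⋯∘M_p): M ≅ I[1,1], I[1,4], I[2,3], I[2,4], I[4,4].
μ_θ-semistable layers: μ^(1)=9/2; μ^(2)=8/3; μ^(3)=-1; μ^(4)=-12

((0, 1, 1, 0); (0, 2, 2, 2); (0, 0, 0, 1); (2, 0, 0, 0))


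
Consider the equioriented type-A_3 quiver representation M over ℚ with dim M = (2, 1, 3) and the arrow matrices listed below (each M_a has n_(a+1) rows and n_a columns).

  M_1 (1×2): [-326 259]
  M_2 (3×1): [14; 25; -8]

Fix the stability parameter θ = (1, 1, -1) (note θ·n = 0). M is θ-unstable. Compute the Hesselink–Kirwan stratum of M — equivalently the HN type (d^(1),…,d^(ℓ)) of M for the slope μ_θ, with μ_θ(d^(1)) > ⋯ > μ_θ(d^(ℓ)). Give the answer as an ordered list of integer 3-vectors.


Via rank(M_{q-1}∘⋯∘M_p): M ≅ I[1,1], I[1,3], I[3,3]^2.
μ_θ-semistable layers: μ^(1)=1; μ^(2)=1/3; μ^(3)=-1

((1, 0, 0); (1, 1, 1); (0, 0, 2))


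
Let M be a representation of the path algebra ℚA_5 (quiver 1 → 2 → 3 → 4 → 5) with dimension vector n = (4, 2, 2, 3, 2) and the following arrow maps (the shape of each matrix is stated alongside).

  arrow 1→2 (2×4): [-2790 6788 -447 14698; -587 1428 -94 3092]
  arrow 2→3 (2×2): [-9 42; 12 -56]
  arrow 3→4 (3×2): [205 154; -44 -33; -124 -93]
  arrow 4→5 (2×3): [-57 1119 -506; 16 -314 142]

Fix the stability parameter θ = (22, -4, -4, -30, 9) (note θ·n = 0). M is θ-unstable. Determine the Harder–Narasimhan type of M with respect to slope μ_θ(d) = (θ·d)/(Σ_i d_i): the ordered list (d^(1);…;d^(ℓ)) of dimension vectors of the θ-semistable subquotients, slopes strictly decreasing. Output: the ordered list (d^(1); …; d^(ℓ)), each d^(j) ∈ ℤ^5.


Via rank(M_{q-1}∘⋯∘M_p): M ≅ I[1,1]^2, I[1,2], I[1,5], I[3,5], I[4,4].
μ_θ-semistable layers: μ^(1)=22; μ^(2)=9; μ^(3)=-4; μ^(4)=-17; μ^(5)=-30

((2, 0, 0, 0, 0); (1, 1, 0, 0, 2); (1, 1, 1, 1, 0); (0, 0, 1, 1, 0); (0, 0, 0, 1, 0))


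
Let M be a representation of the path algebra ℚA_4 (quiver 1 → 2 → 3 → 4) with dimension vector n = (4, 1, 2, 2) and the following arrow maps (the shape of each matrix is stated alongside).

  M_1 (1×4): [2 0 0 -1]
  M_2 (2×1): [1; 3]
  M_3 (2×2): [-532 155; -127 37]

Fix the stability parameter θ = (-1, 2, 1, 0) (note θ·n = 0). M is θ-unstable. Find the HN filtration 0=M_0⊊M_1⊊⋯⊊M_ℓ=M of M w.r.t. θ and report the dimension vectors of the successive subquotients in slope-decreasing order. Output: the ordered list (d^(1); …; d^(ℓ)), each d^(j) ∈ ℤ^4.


Via rank(M_{q-1}∘⋯∘M_p): M ≅ I[1,1]^3, I[1,4], I[3,4].
μ_θ-semistable layers: μ^(1)=1; μ^(2)=1/2; μ^(3)=-1

((0, 1, 1, 1); (0, 0, 1, 1); (4, 0, 0, 0))


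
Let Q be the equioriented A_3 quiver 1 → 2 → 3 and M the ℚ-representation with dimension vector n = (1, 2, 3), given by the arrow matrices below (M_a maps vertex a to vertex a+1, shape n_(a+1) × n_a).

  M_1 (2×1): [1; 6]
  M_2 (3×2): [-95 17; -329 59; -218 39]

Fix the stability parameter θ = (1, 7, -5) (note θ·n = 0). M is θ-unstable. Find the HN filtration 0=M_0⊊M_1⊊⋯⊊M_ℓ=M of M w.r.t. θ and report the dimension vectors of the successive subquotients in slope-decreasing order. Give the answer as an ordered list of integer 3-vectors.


Via rank(M_{q-1}∘⋯∘M_p): M ≅ I[1,3], I[2,3], I[3,3].
μ_θ-semistable layers: μ^(1)=1; μ^(2)=-5

((1, 2, 2); (0, 0, 1))


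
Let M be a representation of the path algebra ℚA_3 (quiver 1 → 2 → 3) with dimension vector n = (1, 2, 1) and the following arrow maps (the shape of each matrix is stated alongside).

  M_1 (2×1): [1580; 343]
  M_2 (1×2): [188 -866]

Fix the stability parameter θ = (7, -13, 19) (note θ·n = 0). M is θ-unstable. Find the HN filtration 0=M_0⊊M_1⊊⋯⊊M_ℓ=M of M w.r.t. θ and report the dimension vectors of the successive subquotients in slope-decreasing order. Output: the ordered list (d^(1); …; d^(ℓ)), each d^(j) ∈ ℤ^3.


Barcode: M ≅ I[1,3], I[2,2]. HN layers by μ_θ (3 steps, strictly decreasing):
  μ^(1)=19; μ^(2)=-3; μ^(3)=-13

((0, 0, 1); (1, 1, 0); (0, 1, 0))


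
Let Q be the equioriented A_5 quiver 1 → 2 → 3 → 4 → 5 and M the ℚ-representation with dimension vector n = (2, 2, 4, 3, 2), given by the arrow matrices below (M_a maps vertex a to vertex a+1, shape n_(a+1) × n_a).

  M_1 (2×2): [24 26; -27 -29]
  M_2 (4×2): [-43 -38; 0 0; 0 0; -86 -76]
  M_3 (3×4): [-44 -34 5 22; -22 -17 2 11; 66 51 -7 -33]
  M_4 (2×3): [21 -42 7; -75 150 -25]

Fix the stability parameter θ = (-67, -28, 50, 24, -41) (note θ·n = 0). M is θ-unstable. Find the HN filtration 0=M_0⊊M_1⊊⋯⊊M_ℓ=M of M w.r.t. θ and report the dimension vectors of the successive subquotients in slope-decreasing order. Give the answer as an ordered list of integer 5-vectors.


Via rank(M_{q-1}∘⋯∘M_p): M ≅ I[1,2], I[1,3], I[3,3], I[3,4], I[3,5], I[4,4], I[5,5].
μ_θ-semistable layers: μ^(1)=50; μ^(2)=37; μ^(3)=24; μ^(4)=11; μ^(5)=-28; μ^(6)=-41; μ^(7)=-67

((0, 0, 2, 0, 0); (0, 0, 1, 1, 0); (0, 0, 0, 1, 0); (0, 0, 1, 1, 1); (0, 2, 0, 0, 0); (0, 0, 0, 0, 1); (2, 0, 0, 0, 0))


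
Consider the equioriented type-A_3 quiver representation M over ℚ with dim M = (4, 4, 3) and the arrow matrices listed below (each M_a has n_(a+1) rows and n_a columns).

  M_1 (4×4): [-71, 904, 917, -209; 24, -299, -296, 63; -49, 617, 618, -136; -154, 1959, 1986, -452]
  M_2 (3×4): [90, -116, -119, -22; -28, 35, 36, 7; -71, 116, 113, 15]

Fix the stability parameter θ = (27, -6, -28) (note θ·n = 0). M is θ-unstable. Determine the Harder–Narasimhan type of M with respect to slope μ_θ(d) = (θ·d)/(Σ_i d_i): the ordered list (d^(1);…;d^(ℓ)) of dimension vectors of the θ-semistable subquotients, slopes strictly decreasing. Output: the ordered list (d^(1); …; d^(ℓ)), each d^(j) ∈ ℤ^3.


Via rank(M_{q-1}∘⋯∘M_p): M ≅ I[1,2], I[1,3]^3.
μ_θ-semistable layers: μ^(1)=21/2; μ^(2)=-7/3

((1, 1, 0); (3, 3, 3))


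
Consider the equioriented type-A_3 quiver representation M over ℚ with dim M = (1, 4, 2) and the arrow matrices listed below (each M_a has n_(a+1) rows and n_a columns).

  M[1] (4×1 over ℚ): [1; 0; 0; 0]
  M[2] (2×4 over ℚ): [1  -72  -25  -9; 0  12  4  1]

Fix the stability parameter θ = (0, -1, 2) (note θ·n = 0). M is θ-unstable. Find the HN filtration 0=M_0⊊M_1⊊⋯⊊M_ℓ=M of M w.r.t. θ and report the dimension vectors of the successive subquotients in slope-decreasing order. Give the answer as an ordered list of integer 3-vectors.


Barcode: M ≅ I[1,3], I[2,2]^2, I[2,3]. HN layers by μ_θ (3 steps, strictly decreasing):
  μ^(1)=2; μ^(2)=-1/2; μ^(3)=-1

((0, 0, 2); (1, 1, 0); (0, 3, 0))


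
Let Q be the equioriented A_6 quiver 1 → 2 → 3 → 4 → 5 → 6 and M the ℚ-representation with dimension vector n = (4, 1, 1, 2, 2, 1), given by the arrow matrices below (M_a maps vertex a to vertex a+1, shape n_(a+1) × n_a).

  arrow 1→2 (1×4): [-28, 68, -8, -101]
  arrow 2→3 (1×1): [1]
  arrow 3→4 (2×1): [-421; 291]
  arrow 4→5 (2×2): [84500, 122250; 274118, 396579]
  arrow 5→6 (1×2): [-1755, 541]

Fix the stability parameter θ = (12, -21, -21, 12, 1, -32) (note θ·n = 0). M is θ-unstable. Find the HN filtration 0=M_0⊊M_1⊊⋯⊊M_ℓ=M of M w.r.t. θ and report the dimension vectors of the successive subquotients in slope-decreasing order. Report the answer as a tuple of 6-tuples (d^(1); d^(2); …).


Interval decomposition of M: I[1,1]^3, I[1,6], I[4,4], I[5,5].
HN type (ℓ=4): μ^(1)=12; μ^(2)=1; μ^(3)=-19/3; μ^(4)=-10

((3, 0, 0, 1, 0, 0); (0, 0, 0, 0, 1, 0); (0, 0, 0, 1, 1, 1); (1, 1, 1, 0, 0, 0))
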